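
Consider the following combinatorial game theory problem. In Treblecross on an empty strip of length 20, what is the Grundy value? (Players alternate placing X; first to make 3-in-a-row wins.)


Treblecross: place X on empty cells; 3-in-a-row wins.
Playing within two cells of an existing X lets the opponent win at once, so sensible play treats the cells i-2..i+2 around each X as dead. The player left with no safe cell loses, so this is a normal-play take-away game on strips of safe cells.
Placing X at cell i (0-indexed) of a strip of k safe cells leaves independent strips of sizes max(0, i-2) and max(0, k-i-3). Hence G(k) = mex{ G(max(0,i-2)) XOR G(max(0,k-i-3)) : 0 <= i < k }, with G(0) = 0.
G(1): splits (0,0):0^0=0 -> mex({0}) = 1
G(2): splits (0,0):0^0=0 -> mex({0}) = 1
G(3): splits (0,0):0^0=0 -> mex({0}) = 1
G(4): splits (0,1):0^1=1 (0,0):0^0=0 -> mex({0, 1}) = 2
G(5): splits (0,2):0^1=1 (0,1):0^1=1 (0,0):0^0=0 -> mex({0, 1}) = 2
G(6) = mex({1}) = 0
G(7) = mex({0, 1, 2}) = 3
G(8) = mex({0, 1, 2}) = 3
G(9) = mex({0, 2}) = 1
G(10) = mex({0, 2, 3}) = 1
G(11) = mex({0, 3}) = 1
G(12) = mex({1, 3}) = 0
G(13) = mex({0, 1, 2, 3}) = 4
G(14) = mex({0, 1, 2}) = 3
G(15) = mex({0, 1, 2}) = 3
G(16) = mex({0, 1, 2, 4}) = 3
G(17) = mex({0, 1, 3, 4}) = 2
G(18) = mex({0, 1, 3, 4}) = 2
G(19) = mex({0, 1, 3, 5}) = 2
G(20) = mex({0, 1, 2, 3, 5}) = 4
Therefore G(20) = 4.

4


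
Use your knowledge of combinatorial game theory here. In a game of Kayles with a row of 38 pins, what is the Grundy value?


Kayles: a move removes 1 or 2 adjacent pins from a contiguous row.
Removing pins from a row of k leaves two independent rows (a, b) with a + b = k - 1 (one pin) or a + b = k - 2 (two pins); an end removal gives a = 0.
By Sprague-Grundy, G(k) = mex{ G(a) XOR G(b) } over all these splits. G(0) = 0.
G(1): splits (0,0):0^0=0 -> mex({0}) = 1
G(2): splits (0,1):0^1=1 (0,0):0^0=0 -> mex({0, 1}) = 2
G(3): splits (0,2):0^2=2 (1,1):1^1=0 (0,1):0^1=1 -> mex({0, 1, 2}) = 3
G(4): splits (0,3):0^3=3 (1,2):1^2=3 (0,2):0^2=2 (1,1):1^1=0 -> mex({0, 2, 3}) = 1
G(5): splits (0,4):0^1=1 (1,3):1^3=2 (2,2):2^2=0 (0,3):0^3=3 (1,2):1^2=3 -> mex({0, 1, 2, 3}) = 4
G(6) = mex({0, 1, 2, 4}) = 3
G(7) = mex({0, 1, 3, 4, 5}) = 2
G(8) = mex({0, 2, 3, 5, 6}) = 1
G(9) = mex({0, 1, 2, 3, 6, 7}) = 4
G(10) = mex({0, 1, 3, 4, 5, 7}) = 2
G(11) = mex({0, 1, 2, 3, 4, 5}) = 6
G(12) = mex({0, 1, 2, 3, 5, 6, 7}) = 4
G(13) = mex({0, 2, 3, 4, 6, 7}) = 1
G(14) = mex({0, 1, 4, 5, 6, 7}) = 2
G(15) = mex({0, 1, 2, 3, 4, 5, 6}) = 7
G(16) = mex({0, 2, 3, 5, 6, 7}) = 1
G(17) = mex({0, 1, 2, 3, 5, 6, 7}) = 4
G(18) = mex({0, 1, 2, 4, 5, 6}) = 3
G(19) = mex({0, 1, 3, 4, 5, 7}) = 2
G(20) = mex({0, 2, 3, 4, 5, 6, 7}) = 1
G(21) = mex({0, 1, 2, 3, 5, 6, 7}) = 4
G(22) = mex({0, 1, 2, 3, 4, 5, 7}) = 6
G(23) = mex({0, 1, 2, 3, 4, 5, 6}) = 7
G(24) = mex({0, 1, 2, 3, 5, 6, 7}) = 4
G(25) = mex({0, 2, 3, 4, 6, 7}) = 1
G(26) = mex({0, 1, 3, 4, 5, 6, 7}) = 2
G(27) = mex({0, 1, 2, 3, 4, 5, 6, 7}) = 8
G(28) = mex({0, 1, 2, 3, 4, 6, 7, 8}) = 5
G(29) = mex({0, 1, 2, 3, 5, 6, 7, 8, 9}) = 4
G(30) = mex({0, 1, 2, 3, 4, 5, 6, 9, 10}) = 7
G(31) = mex({0, 1, 3, 4, 5, 7, 10, 11}) = 2
G(32) = mex({0, 2, 3, 4, 5, 6, 7, 9, 11}) = 1
G(33) = mex({0, 1, 2, 3, 4, 5, 6, 7, 9, 12}) = 8
G(34) = mex({0, 1, 2, 3, 4, 5, 7, 8, 11, 12}) = 6
G(35) = mex({0, 1, 2, 3, 4, 5, 6, 8, 9, 10, 11}) = 7
G(36) = mex({0, 1, 2, 3, 5, 6, 7, 9, 10}) = 4
G(37) = mex({0, 2, 3, 4, 6, 7, 9, 10, 11, 12}) = 1
G(38) = mex({0, 1, 3, 4, 5, 6, 7, 9, 10, 11, 12}) = 2
Therefore G(38) = 2.

2


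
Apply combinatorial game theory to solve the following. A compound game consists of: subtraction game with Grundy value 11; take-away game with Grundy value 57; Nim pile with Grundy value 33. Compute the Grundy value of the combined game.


By the Sprague-Grundy theorem, the Grundy value of a sum of games is the XOR of individual Grundy values.
subtraction game: Grundy value = 11. Running XOR: 0 XOR 11 = 11
take-away game: Grundy value = 57. Running XOR: 11 XOR 57 = 50
Nim pile: Grundy value = 33. Running XOR: 50 XOR 33 = 19
The combined Grundy value is 19.

19


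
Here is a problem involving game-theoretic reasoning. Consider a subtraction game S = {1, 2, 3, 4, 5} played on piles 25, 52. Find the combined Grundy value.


Subtraction set: {1, 2, 3, 4, 5}
For this subtraction set, G(n) = n mod 6 (period = max + 1 = 6).
Pile 1 (size 25): G(25) = 25 mod 6 = 1
Pile 2 (size 52): G(52) = 52 mod 6 = 4
Total Grundy value = XOR of all: 1 XOR 4 = 5

5


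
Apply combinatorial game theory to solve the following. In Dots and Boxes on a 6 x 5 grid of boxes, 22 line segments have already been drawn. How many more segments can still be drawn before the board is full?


Grid: 6 x 5 boxes, i.e. 7 rows and 6 columns of dots.
Horizontal edges: (rows + 1) * cols = 7 * 5 = 35
Vertical edges: rows * (cols + 1) = 6 * 6 = 36
Total edges: 35 + 36 = 71
Edges drawn: 22
Remaining: 71 - 22 = 49

49


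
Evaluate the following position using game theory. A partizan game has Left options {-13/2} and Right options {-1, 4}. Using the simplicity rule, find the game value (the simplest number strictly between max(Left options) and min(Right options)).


Left options: {-13/2}, max = -13/2
Right options: {-1, 4}, min = -1
All options are numbers and max(Left) < min(Right), so by the simplicity theorem the value is the simplest (earliest-born) number strictly between -13/2 and -1.
Integers -6 through -2 all lie strictly between -13/2 and -1.
Among integers, the simplest (lowest birthday = smallest |n|; 0 is born on day 0, +-n on day n) is -2.
No non-integer in the interval can be simpler: if x is a non-integer in the interval, then floor(x) or ceil(x) also lies in the interval (the interval contains an integer), and both are proper prefixes of x's sign expansion, i.e. born earlier. So the game value is -2.
Game value = -2

-2


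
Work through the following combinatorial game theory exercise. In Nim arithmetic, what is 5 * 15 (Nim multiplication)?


Nim multiplication is bilinear over XOR: (u XOR v) * w = (u*w) XOR (v*w).
So we split each operand into its bit components and XOR the pairwise Nim products.
5 = 1 + 4 (as XOR of powers of 2).
15 = 1 + 2 + 4 + 8 (as XOR of powers of 2).
Using the standard Nim-product table on single bits:
  2*2 = 3,   2*4 = 8,   2*8 = 12,
  4*4 = 6,   4*8 = 11,  8*8 = 13,
and  1*x = x (identity), k*l = l*k (commutative).
Pairwise Nim products:
  1 * 1 = 1
  1 * 2 = 2
  1 * 4 = 4
  1 * 8 = 8
  4 * 1 = 4
  4 * 2 = 8
  4 * 4 = 6
  4 * 8 = 11
XOR them: 1 XOR 2 XOR 4 XOR 8 XOR 4 XOR 8 XOR 6 XOR 11 = 14.
Result: 5 * 15 = 14 (in Nim).

14


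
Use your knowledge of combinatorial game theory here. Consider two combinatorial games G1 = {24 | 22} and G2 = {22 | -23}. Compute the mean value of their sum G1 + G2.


G1 = {24 | 22}, G2 = {22 | -23}
Each is a switch {a | b} with numbers a > b; its mean value is (a + b)/2, and mean value is additive over game sums: m(G1 + G2) = m(G1) + m(G2).
Mean of G1 = (24 + (22))/2 = 46/2 = 23
Mean of G2 = (22 + (-23))/2 = -1/2 = -1/2
Mean of G1 + G2 = 23 + -1/2 = 45/2

45/2


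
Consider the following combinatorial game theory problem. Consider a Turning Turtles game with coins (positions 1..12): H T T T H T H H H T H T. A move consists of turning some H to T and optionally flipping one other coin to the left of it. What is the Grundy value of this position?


Coins: H T T T H T H H H T H T
Key fact: a single head at position k behaves exactly like a Nim heap of size k (turning it to T and optionally flipping a coin at j < k corresponds to moving the heap from k to j, or to 0), and heads combine as a disjunctive sum (two heads at the same place would cancel, matching j XOR j = 0). So the Nim-value is the XOR of the 1-indexed positions of the heads.
Face-up positions (1-indexed): [1, 5, 7, 8, 9, 11]
XOR 0 with 1: 0 XOR 1 = 1
XOR 1 with 5: 1 XOR 5 = 4
XOR 4 with 7: 4 XOR 7 = 3
XOR 3 with 8: 3 XOR 8 = 11
XOR 11 with 9: 11 XOR 9 = 2
XOR 2 with 11: 2 XOR 11 = 9
Nim-value = 9

9


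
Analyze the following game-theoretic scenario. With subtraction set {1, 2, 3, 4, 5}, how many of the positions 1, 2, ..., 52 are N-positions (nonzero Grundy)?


Subtraction set S = {1, 2, 3, 4, 5}, so G(n) = n mod 6.
G(n) = 0 when n is a multiple of 6.
Multiples of 6 in [1, 52]: 8
N-positions (nonzero Grundy) = 52 - 8 = 44

44


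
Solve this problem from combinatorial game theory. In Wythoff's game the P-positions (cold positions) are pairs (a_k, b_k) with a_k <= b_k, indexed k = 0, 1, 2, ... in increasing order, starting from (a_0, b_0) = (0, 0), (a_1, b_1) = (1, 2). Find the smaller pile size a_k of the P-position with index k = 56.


By Wythoff's theorem, a_k = floor(k * phi) and b_k = floor(k * phi^2) = a_k + k, where phi = (1 + sqrt(5))/2 is the golden ratio.
phi = (1 + sqrt(5))/2 = 1.618034
k = 56
k * phi = 56 * 1.618034 = 90.609903
a_56 = floor(k * phi) = 90

90


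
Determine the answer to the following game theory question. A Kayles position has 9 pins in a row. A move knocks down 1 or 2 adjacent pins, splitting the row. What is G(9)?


Kayles: a move removes 1 or 2 adjacent pins from a contiguous row.
Removing pins from a row of k leaves two independent rows (a, b) with a + b = k - 1 (one pin) or a + b = k - 2 (two pins); an end removal gives a = 0.
By Sprague-Grundy, G(k) = mex{ G(a) XOR G(b) } over all these splits. G(0) = 0.
G(1): splits (0,0):0^0=0 -> mex({0}) = 1
G(2): splits (0,1):0^1=1 (0,0):0^0=0 -> mex({0, 1}) = 2
G(3): splits (0,2):0^2=2 (1,1):1^1=0 (0,1):0^1=1 -> mex({0, 1, 2}) = 3
G(4): splits (0,3):0^3=3 (1,2):1^2=3 (0,2):0^2=2 (1,1):1^1=0 -> mex({0, 2, 3}) = 1
G(5): splits (0,4):0^1=1 (1,3):1^3=2 (2,2):2^2=0 (0,3):0^3=3 (1,2):1^2=3 -> mex({0, 1, 2, 3}) = 4
G(6) = mex({0, 1, 2, 4}) = 3
G(7) = mex({0, 1, 3, 4, 5}) = 2
G(8) = mex({0, 2, 3, 5, 6}) = 1
G(9) = mex({0, 1, 2, 3, 6, 7}) = 4
Therefore G(9) = 4.

4


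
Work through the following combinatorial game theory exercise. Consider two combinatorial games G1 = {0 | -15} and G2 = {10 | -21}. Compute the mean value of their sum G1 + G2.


G1 = {0 | -15}, G2 = {10 | -21}
Each is a switch {a | b} with numbers a > b; its mean value is (a + b)/2, and mean value is additive over game sums: m(G1 + G2) = m(G1) + m(G2).
Mean of G1 = (0 + (-15))/2 = -15/2 = -15/2
Mean of G2 = (10 + (-21))/2 = -11/2 = -11/2
Mean of G1 + G2 = -15/2 + -11/2 = -13

-13


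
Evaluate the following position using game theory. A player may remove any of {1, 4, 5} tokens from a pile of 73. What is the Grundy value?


The subtraction set is S = {1, 4, 5}.
G(k) = mex{ G(k - s) : s in S, s <= k }. We compute iteratively: G(0) = 0.
G(1) = mex({0}) = 1
G(2) = mex({1}) = 0
G(3) = mex({0}) = 1
G(4) = mex({0, 1}) = 2
G(5) = mex({0, 1, 2}) = 3
G(6) = mex({0, 1, 3}) = 2
G(7) = mex({0, 1, 2}) = 3
G(8) = mex({1, 2, 3}) = 0
G(9) = mex({0, 2, 3}) = 1
G(10) = mex({1, 2, 3}) = 0
G(11) = mex({0, 2, 3}) = 1
G(12) = mex({0, 1, 3}) = 2
Observe that G(8)..G(12) = 0, 1, 0, 1, 2 repeats G(0)..G(4) = 0, 1, 0, 1, 2.
For k >= max(S) = 5, G(k) is determined by the previous 5 values G(k-5)..G(k-1); a window of 5 consecutive values has recurred shifted by 8, so by induction G(k + 8) = G(k) for all k >= 0: the sequence is periodic from the start with period 8.
One period: G(0..7) = 0, 1, 0, 1, 2, 3, 2, 3.
73 mod 8 = 1, so G(73) = G(1) = 1.

1


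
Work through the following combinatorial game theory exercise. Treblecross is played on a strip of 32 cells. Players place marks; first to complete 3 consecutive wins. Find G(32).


Treblecross: place X on empty cells; 3-in-a-row wins.
Playing within two cells of an existing X lets the opponent win at once, so sensible play treats the cells i-2..i+2 around each X as dead. The player left with no safe cell loses, so this is a normal-play take-away game on strips of safe cells.
Placing X at cell i (0-indexed) of a strip of k safe cells leaves independent strips of sizes max(0, i-2) and max(0, k-i-3). Hence G(k) = mex{ G(max(0,i-2)) XOR G(max(0,k-i-3)) : 0 <= i < k }, with G(0) = 0.
G(1): splits (0,0):0^0=0 -> mex({0}) = 1
G(2): splits (0,0):0^0=0 -> mex({0}) = 1
G(3): splits (0,0):0^0=0 -> mex({0}) = 1
G(4): splits (0,1):0^1=1 (0,0):0^0=0 -> mex({0, 1}) = 2
G(5): splits (0,2):0^1=1 (0,1):0^1=1 (0,0):0^0=0 -> mex({0, 1}) = 2
G(6) = mex({1}) = 0
G(7) = mex({0, 1, 2}) = 3
G(8) = mex({0, 1, 2}) = 3
G(9) = mex({0, 2}) = 1
G(10) = mex({0, 2, 3}) = 1
G(11) = mex({0, 3}) = 1
G(12) = mex({1, 3}) = 0
G(13) = mex({0, 1, 2, 3}) = 4
G(14) = mex({0, 1, 2}) = 3
G(15) = mex({0, 1, 2}) = 3
G(16) = mex({0, 1, 2, 4}) = 3
G(17) = mex({0, 1, 3, 4}) = 2
G(18) = mex({0, 1, 3, 4}) = 2
G(19) = mex({0, 1, 3, 5}) = 2
G(20) = mex({0, 1, 2, 3, 5}) = 4
G(21) = mex({0, 1, 2, 3, 5}) = 4
G(22) = mex({1, 2, 6}) = 0
G(23) = mex({0, 1, 2, 3, 4, 6}) = 5
G(24) = mex({0, 1, 2, 3, 4}) = 5
G(25) = mex({0, 1, 3, 4, 7}) = 2
G(26) = mex({0, 1, 3, 4, 5, 7}) = 2
G(27) = mex({0, 1, 3, 5}) = 2
G(28) = mex({0, 1, 2, 5}) = 3
G(29) = mex({0, 1, 2, 4, 5, 6}) = 3
G(30) = mex({1, 2, 4, 6}) = 0
G(31) = mex({0, 1, 2, 3, 4, 6}) = 5
G(32) = mex({1, 2, 3, 4, 7}) = 0
Therefore G(32) = 0.

0


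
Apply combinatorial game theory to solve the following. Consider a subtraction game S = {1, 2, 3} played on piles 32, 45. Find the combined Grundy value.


Subtraction set: {1, 2, 3}
For this subtraction set, G(n) = n mod 4 (period = max + 1 = 4).
Pile 1 (size 32): G(32) = 32 mod 4 = 0
Pile 2 (size 45): G(45) = 45 mod 4 = 1
Total Grundy value = XOR of all: 0 XOR 1 = 1

1


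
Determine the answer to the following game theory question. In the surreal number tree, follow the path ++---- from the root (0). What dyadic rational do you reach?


Sign expansion: ++----
Rule: track bounds (lo, hi), initially (-inf, +inf). On '+', the current value becomes lo and we move to the simplest number in (value, hi): value + 1 if hi = +inf, otherwise the midpoint (value + hi)/2. On '-', the current value becomes hi and we move to value - 1 if lo = -inf, otherwise the midpoint (lo + value)/2.
Start at 0.
Step 1: sign = +, move right. Bounds: (0, +inf). Value = 1
Step 2: sign = +, move right. Bounds: (1, +inf). Value = 2
Step 3: sign = -, move left. Bounds: (1, 2). Value = 3/2
Step 4: sign = -, move left. Bounds: (1, 3/2). Value = 5/4
Step 5: sign = -, move left. Bounds: (1, 5/4). Value = 9/8
Step 6: sign = -, move left. Bounds: (1, 9/8). Value = 17/16
The surreal number with sign expansion ++---- is 17/16.

17/16


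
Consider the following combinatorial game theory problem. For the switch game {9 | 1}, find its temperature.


The game is {9 | 1}, a switch {a | b} with numbers a > b.
Cooling {a | b} by t gives {a - t | b + t}, which stops being hot when a - t = b + t, i.e. at t = (a - b)/2. So the temperature of a switch is (a - b)/2.
Temperature = (Left option - Right option) / 2
= (9 - (1)) / 2
= 8 / 2
= 4

4


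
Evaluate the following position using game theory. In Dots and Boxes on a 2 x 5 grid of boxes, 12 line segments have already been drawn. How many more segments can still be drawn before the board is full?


Grid: 2 x 5 boxes, i.e. 3 rows and 6 columns of dots.
Horizontal edges: (rows + 1) * cols = 3 * 5 = 15
Vertical edges: rows * (cols + 1) = 2 * 6 = 12
Total edges: 15 + 12 = 27
Edges drawn: 12
Remaining: 27 - 12 = 15

15


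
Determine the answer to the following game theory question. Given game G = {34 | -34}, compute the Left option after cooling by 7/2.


Original game: {34 | -34} (a switch {a | b} with a > b).
Cooling by t (for t below the temperature (a - b)/2 = 34) taxes each move by t: {a | b} cooled by t is {a - t | b + t}.
Cooling amount: t = 7/2
Cooled Left option: 34 - 7/2 = 61/2
Cooled Right option: -34 + 7/2 = -61/2
Cooled game: {61/2 | -61/2}
Left option = 61/2

61/2


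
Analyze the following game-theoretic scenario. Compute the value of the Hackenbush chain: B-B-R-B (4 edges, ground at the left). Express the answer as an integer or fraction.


Edges (from ground): B-B-R-B
By Berlekamp's sign-expansion rule, a Blue-Red Hackenbush stalk has the value of the surreal number whose sign sequence is the edge sequence with B -> + and R -> -.
Sign sequence: ++-+
Trace the sign expansion in the surreal number tree, starting from 0:
Edge 1: B (sign +) -> bounds (0, +inf), value = 1
Edge 2: B (sign +) -> bounds (1, +inf), value = 2
Edge 3: R (sign -) -> bounds (1, 2), value = 3/2
Edge 4: B (sign +) -> bounds (3/2, 2), value = 7/4
Game value = 7/4

7/4


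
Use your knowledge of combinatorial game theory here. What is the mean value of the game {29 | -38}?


Game = {29 | -38}, a switch {a | b} with numbers a > b.
Its thermograph has left wall a - t and right wall b + t, which meet at t = (a - b)/2, where both equal (a + b)/2. So the mast (mean value) is at (a + b)/2.
Mean = (29 + (-38))/2 = -9/2 = -9/2

-9/2


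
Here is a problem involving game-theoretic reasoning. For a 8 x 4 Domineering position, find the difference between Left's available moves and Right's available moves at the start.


Board is 8 x 4 (rows x cols).
Left (vertical) placements: (rows-1) * cols = 7 * 4 = 28
Right (horizontal) placements: rows * (cols-1) = 8 * 3 = 24
Advantage = Left - Right = 28 - 24 = 4

4


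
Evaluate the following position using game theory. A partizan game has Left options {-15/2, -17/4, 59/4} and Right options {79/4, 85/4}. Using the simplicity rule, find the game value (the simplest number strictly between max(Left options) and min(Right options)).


Left options: {-15/2, -17/4, 59/4}, max = 59/4
Right options: {79/4, 85/4}, min = 79/4
All options are numbers and max(Left) < min(Right), so by the simplicity theorem the value is the simplest (earliest-born) number strictly between 59/4 and 79/4.
Integers 15 through 19 all lie strictly between 59/4 and 79/4.
Among integers, the simplest (lowest birthday = smallest |n|; 0 is born on day 0, +-n on day n) is 15.
No non-integer in the interval can be simpler: if x is a non-integer in the interval, then floor(x) or ceil(x) also lies in the interval (the interval contains an integer), and both are proper prefixes of x's sign expansion, i.e. born earlier. So the game value is 15.
Game value = 15

15


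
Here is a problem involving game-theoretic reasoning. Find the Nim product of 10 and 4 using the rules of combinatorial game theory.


Nim multiplication is bilinear over XOR: (u XOR v) * w = (u*w) XOR (v*w).
So we split each operand into its bit components and XOR the pairwise Nim products.
10 = 2 + 8 (as XOR of powers of 2).
4 = 4 (as XOR of powers of 2).
Using the standard Nim-product table on single bits:
  2*2 = 3,   2*4 = 8,   2*8 = 12,
  4*4 = 6,   4*8 = 11,  8*8 = 13,
and  1*x = x (identity), k*l = l*k (commutative).
Pairwise Nim products:
  2 * 4 = 8
  8 * 4 = 11
XOR them: 8 XOR 11 = 3.
Result: 10 * 4 = 3 (in Nim).

3


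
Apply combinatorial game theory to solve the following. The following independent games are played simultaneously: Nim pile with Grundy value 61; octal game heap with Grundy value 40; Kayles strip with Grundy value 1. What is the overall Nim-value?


By the Sprague-Grundy theorem, the Grundy value of a sum of games is the XOR of individual Grundy values.
Nim pile: Grundy value = 61. Running XOR: 0 XOR 61 = 61
octal game heap: Grundy value = 40. Running XOR: 61 XOR 40 = 21
Kayles strip: Grundy value = 1. Running XOR: 21 XOR 1 = 20
The combined Grundy value is 20.

20


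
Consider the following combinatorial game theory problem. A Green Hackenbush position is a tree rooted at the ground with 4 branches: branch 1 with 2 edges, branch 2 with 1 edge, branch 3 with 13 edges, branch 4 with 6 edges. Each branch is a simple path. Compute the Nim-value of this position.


The tree has 4 branches from the ground vertex.
In Green Hackenbush, the Nim-value of a simple path of length k is k.
Branch 1: length 2, Nim-value = 2
Branch 2: length 1, Nim-value = 1
Branch 3: length 13, Nim-value = 13
Branch 4: length 6, Nim-value = 6
Total Nim-value = XOR of all branch values:
0 XOR 2 = 2
2 XOR 1 = 3
3 XOR 13 = 14
14 XOR 6 = 8
Nim-value of the tree = 8

8


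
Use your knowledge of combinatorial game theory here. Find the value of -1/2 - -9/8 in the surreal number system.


x = -1/2, y = -9/8
Converting to common denominator: 8
x = -4/8, y = -9/8
x - y = -1/2 - -9/8 = 5/8

5/8


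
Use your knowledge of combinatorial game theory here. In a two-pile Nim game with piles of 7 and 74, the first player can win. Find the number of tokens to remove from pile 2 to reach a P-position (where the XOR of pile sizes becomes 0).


Piles: 7 and 74
Current XOR: 7 XOR 74 = 77 (non-zero, so this is an N-position).
To make the XOR zero, we need to find a move that balances the piles.
For pile 2 (size 74): target = 74 XOR 77 = 7
We reduce pile 2 from 74 to 7.
Tokens removed: 74 - 7 = 67
Verification: 7 XOR 7 = 0

67


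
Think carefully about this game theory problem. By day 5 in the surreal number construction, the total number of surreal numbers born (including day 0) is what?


Day 0: {|} = 0 is born. Count = 1.
Day n: the number of surreal numbers born by day n is 2^(n+1) - 1.
By day 0: 2^1 - 1 = 1
By day 1: 2^2 - 1 = 3
By day 2: 2^3 - 1 = 7
By day 3: 2^4 - 1 = 15
By day 4: 2^5 - 1 = 31
By day 5: 2^6 - 1 = 63
By day 5: 63 surreal numbers.

63


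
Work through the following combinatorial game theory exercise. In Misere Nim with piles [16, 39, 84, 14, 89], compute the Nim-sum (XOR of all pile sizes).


We need the XOR (exclusive or) of all pile sizes.
After XOR-ing pile 1 (size 16): 0 XOR 16 = 16
After XOR-ing pile 2 (size 39): 16 XOR 39 = 55
After XOR-ing pile 3 (size 84): 55 XOR 84 = 99
After XOR-ing pile 4 (size 14): 99 XOR 14 = 109
After XOR-ing pile 5 (size 89): 109 XOR 89 = 52
The Nim-value of this position is 52.

52


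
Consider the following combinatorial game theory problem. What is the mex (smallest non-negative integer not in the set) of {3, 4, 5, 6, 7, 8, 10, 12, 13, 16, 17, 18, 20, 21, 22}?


Set = {3, 4, 5, 6, 7, 8, 10, 12, 13, 16, 17, 18, 20, 21, 22}
0 is NOT in the set. This is the mex.
mex = 0

0


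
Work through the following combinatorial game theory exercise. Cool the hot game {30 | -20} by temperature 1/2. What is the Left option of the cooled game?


Original game: {30 | -20} (a switch {a | b} with a > b).
Cooling by t (for t below the temperature (a - b)/2 = 25) taxes each move by t: {a | b} cooled by t is {a - t | b + t}.
Cooling amount: t = 1/2
Cooled Left option: 30 - 1/2 = 59/2
Cooled Right option: -20 + 1/2 = -39/2
Cooled game: {59/2 | -39/2}
Left option = 59/2

59/2


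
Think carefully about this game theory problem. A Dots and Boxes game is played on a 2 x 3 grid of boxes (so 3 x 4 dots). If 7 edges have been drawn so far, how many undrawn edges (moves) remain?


Grid: 2 x 3 boxes, i.e. 3 rows and 4 columns of dots.
Horizontal edges: (rows + 1) * cols = 3 * 3 = 9
Vertical edges: rows * (cols + 1) = 2 * 4 = 8
Total edges: 9 + 8 = 17
Edges drawn: 7
Remaining: 17 - 7 = 10

10


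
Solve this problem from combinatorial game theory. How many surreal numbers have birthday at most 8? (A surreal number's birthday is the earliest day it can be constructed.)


Day 0: {|} = 0 is born. Count = 1.
Day n: the number of surreal numbers born by day n is 2^(n+1) - 1.
By day 0: 2^1 - 1 = 1
By day 1: 2^2 - 1 = 3
By day 2: 2^3 - 1 = 7
By day 3: 2^4 - 1 = 15
By day 4: 2^5 - 1 = 31
By day 5: 2^6 - 1 = 63
By day 6: 2^7 - 1 = 127
By day 7: 2^8 - 1 = 255
By day 8: 2^9 - 1 = 511
By day 8: 511 surreal numbers.

511


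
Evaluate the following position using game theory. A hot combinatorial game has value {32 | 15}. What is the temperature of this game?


The game is {32 | 15}, a switch {a | b} with numbers a > b.
Cooling {a | b} by t gives {a - t | b + t}, which stops being hot when a - t = b + t, i.e. at t = (a - b)/2. So the temperature of a switch is (a - b)/2.
Temperature = (Left option - Right option) / 2
= (32 - (15)) / 2
= 17 / 2
= 17/2

17/2


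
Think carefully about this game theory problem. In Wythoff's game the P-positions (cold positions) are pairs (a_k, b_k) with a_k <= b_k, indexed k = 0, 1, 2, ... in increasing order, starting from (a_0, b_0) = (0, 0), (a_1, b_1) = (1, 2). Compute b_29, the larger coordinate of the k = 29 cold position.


By Wythoff's theorem, a_k = floor(k * phi) and b_k = floor(k * phi^2) = a_k + k, where phi = (1 + sqrt(5))/2 is the golden ratio.
phi = (1 + sqrt(5))/2 = 1.618034
phi^2 = phi + 1 = 2.618034
k = 29
k * phi^2 = 29 * 2.618034 = 75.922986
b_29 = floor(k * phi^2) = 75 (check: a_29 + k = 46 + 29 = 75)

75


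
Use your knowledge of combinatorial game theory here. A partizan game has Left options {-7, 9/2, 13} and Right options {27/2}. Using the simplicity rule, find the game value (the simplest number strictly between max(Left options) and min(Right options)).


Left options: {-7, 9/2, 13}, max = 13
Right options: {27/2}, min = 27/2
All options are numbers and max(Left) < min(Right), so by the simplicity theorem the value is the simplest (earliest-born) number strictly between 13 and 27/2.
No integer lies strictly between 13 and 27/2, so the value is the dyadic rational m/2^k in the interval with the smallest k (then m odd); search k = 1, 2, ...:
Denominator 2: no odd multiple of 1/2 lies strictly between 13 and 27/2.
Denominator 4: 53/4 lies strictly between 13 and 27/2 -- found.
The simplest number in the interval is 53/4.
Game value = 53/4

53/4


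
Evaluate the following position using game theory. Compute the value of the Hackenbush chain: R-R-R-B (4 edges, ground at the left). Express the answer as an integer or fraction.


Edges (from ground): R-R-R-B
By Berlekamp's sign-expansion rule, a Blue-Red Hackenbush stalk has the value of the surreal number whose sign sequence is the edge sequence with B -> + and R -> -.
Sign sequence: ---+
Trace the sign expansion in the surreal number tree, starting from 0:
Edge 1: R (sign -) -> bounds (-inf, 0), value = -1
Edge 2: R (sign -) -> bounds (-inf, -1), value = -2
Edge 3: R (sign -) -> bounds (-inf, -2), value = -3
Edge 4: B (sign +) -> bounds (-3, -2), value = -5/2
Game value = -5/2

-5/2


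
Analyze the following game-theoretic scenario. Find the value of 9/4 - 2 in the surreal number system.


x = 9/4, y = 2
Converting to common denominator: 4
x = 9/4, y = 8/4
x - y = 9/4 - 2 = 1/4

1/4


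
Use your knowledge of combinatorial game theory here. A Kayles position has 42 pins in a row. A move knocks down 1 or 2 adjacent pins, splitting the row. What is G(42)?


Kayles: a move removes 1 or 2 adjacent pins from a contiguous row.
Removing pins from a row of k leaves two independent rows (a, b) with a + b = k - 1 (one pin) or a + b = k - 2 (two pins); an end removal gives a = 0.
By Sprague-Grundy, G(k) = mex{ G(a) XOR G(b) } over all these splits. G(0) = 0.
G(1): splits (0,0):0^0=0 -> mex({0}) = 1
G(2): splits (0,1):0^1=1 (0,0):0^0=0 -> mex({0, 1}) = 2
G(3): splits (0,2):0^2=2 (1,1):1^1=0 (0,1):0^1=1 -> mex({0, 1, 2}) = 3
G(4): splits (0,3):0^3=3 (1,2):1^2=3 (0,2):0^2=2 (1,1):1^1=0 -> mex({0, 2, 3}) = 1
G(5): splits (0,4):0^1=1 (1,3):1^3=2 (2,2):2^2=0 (0,3):0^3=3 (1,2):1^2=3 -> mex({0, 1, 2, 3}) = 4
G(6) = mex({0, 1, 2, 4}) = 3
G(7) = mex({0, 1, 3, 4, 5}) = 2
G(8) = mex({0, 2, 3, 5, 6}) = 1
G(9) = mex({0, 1, 2, 3, 6, 7}) = 4
G(10) = mex({0, 1, 3, 4, 5, 7}) = 2
G(11) = mex({0, 1, 2, 3, 4, 5}) = 6
G(12) = mex({0, 1, 2, 3, 5, 6, 7}) = 4
G(13) = mex({0, 2, 3, 4, 6, 7}) = 1
G(14) = mex({0, 1, 4, 5, 6, 7}) = 2
G(15) = mex({0, 1, 2, 3, 4, 5, 6}) = 7
G(16) = mex({0, 2, 3, 5, 6, 7}) = 1
G(17) = mex({0, 1, 2, 3, 5, 6, 7}) = 4
G(18) = mex({0, 1, 2, 4, 5, 6}) = 3
G(19) = mex({0, 1, 3, 4, 5, 7}) = 2
G(20) = mex({0, 2, 3, 4, 5, 6, 7}) = 1
G(21) = mex({0, 1, 2, 3, 5, 6, 7}) = 4
G(22) = mex({0, 1, 2, 3, 4, 5, 7}) = 6
G(23) = mex({0, 1, 2, 3, 4, 5, 6}) = 7
G(24) = mex({0, 1, 2, 3, 5, 6, 7}) = 4
G(25) = mex({0, 2, 3, 4, 6, 7}) = 1
G(26) = mex({0, 1, 3, 4, 5, 6, 7}) = 2
G(27) = mex({0, 1, 2, 3, 4, 5, 6, 7}) = 8
G(28) = mex({0, 1, 2, 3, 4, 6, 7, 8}) = 5
G(29) = mex({0, 1, 2, 3, 5, 6, 7, 8, 9}) = 4
G(30) = mex({0, 1, 2, 3, 4, 5, 6, 9, 10}) = 7
G(31) = mex({0, 1, 3, 4, 5, 7, 10, 11}) = 2
G(32) = mex({0, 2, 3, 4, 5, 6, 7, 9, 11}) = 1
G(33) = mex({0, 1, 2, 3, 4, 5, 6, 7, 9, 12}) = 8
G(34) = mex({0, 1, 2, 3, 4, 5, 7, 8, 11, 12}) = 6
G(35) = mex({0, 1, 2, 3, 4, 5, 6, 8, 9, 10, 11}) = 7
G(36) = mex({0, 1, 2, 3, 5, 6, 7, 9, 10}) = 4
G(37) = mex({0, 2, 3, 4, 6, 7, 9, 10, 11, 12}) = 1
G(38) = mex({0, 1, 3, 4, 5, 6, 7, 9, 10, 11, 12}) = 2
G(39) = mex({0, 1, 2, 4, 5, 6, 7, 9, 10, 12, 14}) = 3
G(40) = mex({0, 2, 3, 4, 6, 7, 11, 12, 14}) = 1
G(41) = mex({0, 1, 2, 3, 5, 6, 7, 9, 10, 11, 12}) = 4
G(42) = mex({0, 1, 2, 3, 4, 5, 6, 9, 10}) = 7
Therefore G(42) = 7.

7


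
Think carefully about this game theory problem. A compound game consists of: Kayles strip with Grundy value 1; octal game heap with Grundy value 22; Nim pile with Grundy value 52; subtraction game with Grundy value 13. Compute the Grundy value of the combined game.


By the Sprague-Grundy theorem, the Grundy value of a sum of games is the XOR of individual Grundy values.
Kayles strip: Grundy value = 1. Running XOR: 0 XOR 1 = 1
octal game heap: Grundy value = 22. Running XOR: 1 XOR 22 = 23
Nim pile: Grundy value = 52. Running XOR: 23 XOR 52 = 35
subtraction game: Grundy value = 13. Running XOR: 35 XOR 13 = 46
The combined Grundy value is 46.

46


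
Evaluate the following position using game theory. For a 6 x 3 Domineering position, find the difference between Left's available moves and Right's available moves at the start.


Board is 6 x 3 (rows x cols).
Left (vertical) placements: (rows-1) * cols = 5 * 3 = 15
Right (horizontal) placements: rows * (cols-1) = 6 * 2 = 12
Advantage = Left - Right = 15 - 12 = 3

3


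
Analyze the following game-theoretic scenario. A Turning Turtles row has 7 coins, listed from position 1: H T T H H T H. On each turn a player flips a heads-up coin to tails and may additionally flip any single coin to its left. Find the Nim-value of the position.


Coins: H T T H H T H
Key fact: a single head at position k behaves exactly like a Nim heap of size k (turning it to T and optionally flipping a coin at j < k corresponds to moving the heap from k to j, or to 0), and heads combine as a disjunctive sum (two heads at the same place would cancel, matching j XOR j = 0). So the Nim-value is the XOR of the 1-indexed positions of the heads.
Face-up positions (1-indexed): [1, 4, 5, 7]
XOR 0 with 1: 0 XOR 1 = 1
XOR 1 with 4: 1 XOR 4 = 5
XOR 5 with 5: 5 XOR 5 = 0
XOR 0 with 7: 0 XOR 7 = 7
Nim-value = 7

7


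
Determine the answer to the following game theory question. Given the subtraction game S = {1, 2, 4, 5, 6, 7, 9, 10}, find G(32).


The subtraction set is S = {1, 2, 4, 5, 6, 7, 9, 10}.
G(k) = mex{ G(k - s) : s in S, s <= k }. We compute iteratively: G(0) = 0.
G(1) = mex({0}) = 1
G(2) = mex({0, 1}) = 2
G(3) = mex({1, 2}) = 0
G(4) = mex({0, 2}) = 1
G(5) = mex({0, 1}) = 2
G(6) = mex({0, 1, 2}) = 3
G(7) = mex({0, 1, 2, 3}) = 4
G(8) = mex({0, 1, 2, 3, 4}) = 5
G(9) = mex({0, 1, 2, 4, 5}) = 3
G(10) = mex({0, 1, 2, 3, 5}) = 4
G(11) = mex({1, 2, 3, 4}) = 0
G(12) = mex({0, 2, 3, 4, 5}) = 1
G(13) = mex({0, 1, 3, 4, 5}) = 2
G(14) = mex({1, 2, 3, 4, 5}) = 0
G(15) = mex({0, 2, 3, 4, 5}) = 1
G(16) = mex({0, 1, 3, 4}) = 2
G(17) = mex({0, 1, 2, 4, 5}) = 3
G(18) = mex({0, 1, 2, 3, 5}) = 4
G(19) = mex({0, 1, 2, 3, 4}) = 5
G(20) = mex({0, 1, 2, 4, 5}) = 3
Observe that G(11)..G(20) = 0, 1, 2, 0, 1, 2, 3, 4, 5, 3 repeats G(0)..G(9) = 0, 1, 2, 0, 1, 2, 3, 4, 5, 3.
For k >= max(S) = 10, G(k) is determined by the previous 10 values G(k-10)..G(k-1); a window of 10 consecutive values has recurred shifted by 11, so by induction G(k + 11) = G(k) for all k >= 0: the sequence is periodic from the start with period 11.
One period: G(0..10) = 0, 1, 2, 0, 1, 2, 3, 4, 5, 3, 4.
32 mod 11 = 10, so G(32) = G(10) = 4.

4


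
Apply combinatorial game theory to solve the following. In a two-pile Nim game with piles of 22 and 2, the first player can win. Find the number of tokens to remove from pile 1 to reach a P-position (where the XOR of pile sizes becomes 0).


Piles: 22 and 2
Current XOR: 22 XOR 2 = 20 (non-zero, so this is an N-position).
To make the XOR zero, we need to find a move that balances the piles.
For pile 1 (size 22): target = 22 XOR 20 = 2
We reduce pile 1 from 22 to 2.
Tokens removed: 22 - 2 = 20
Verification: 2 XOR 2 = 0

20


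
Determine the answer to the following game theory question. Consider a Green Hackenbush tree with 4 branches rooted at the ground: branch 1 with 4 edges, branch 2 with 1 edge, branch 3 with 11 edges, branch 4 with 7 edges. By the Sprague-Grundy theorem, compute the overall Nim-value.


The tree has 4 branches from the ground vertex.
In Green Hackenbush, the Nim-value of a simple path of length k is k.
Branch 1: length 4, Nim-value = 4
Branch 2: length 1, Nim-value = 1
Branch 3: length 11, Nim-value = 11
Branch 4: length 7, Nim-value = 7
Total Nim-value = XOR of all branch values:
0 XOR 4 = 4
4 XOR 1 = 5
5 XOR 11 = 14
14 XOR 7 = 9
Nim-value of the tree = 9

9


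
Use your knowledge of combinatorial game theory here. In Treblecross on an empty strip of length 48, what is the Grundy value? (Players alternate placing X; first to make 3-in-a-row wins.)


Treblecross: place X on empty cells; 3-in-a-row wins.
Playing within two cells of an existing X lets the opponent win at once, so sensible play treats the cells i-2..i+2 around each X as dead. The player left with no safe cell loses, so this is a normal-play take-away game on strips of safe cells.
Placing X at cell i (0-indexed) of a strip of k safe cells leaves independent strips of sizes max(0, i-2) and max(0, k-i-3). Hence G(k) = mex{ G(max(0,i-2)) XOR G(max(0,k-i-3)) : 0 <= i < k }, with G(0) = 0.
G(1): splits (0,0):0^0=0 -> mex({0}) = 1
G(2): splits (0,0):0^0=0 -> mex({0}) = 1
G(3): splits (0,0):0^0=0 -> mex({0}) = 1
G(4): splits (0,1):0^1=1 (0,0):0^0=0 -> mex({0, 1}) = 2
G(5): splits (0,2):0^1=1 (0,1):0^1=1 (0,0):0^0=0 -> mex({0, 1}) = 2
G(6) = mex({1}) = 0
G(7) = mex({0, 1, 2}) = 3
G(8) = mex({0, 1, 2}) = 3
G(9) = mex({0, 2}) = 1
G(10) = mex({0, 2, 3}) = 1
G(11) = mex({0, 3}) = 1
G(12) = mex({1, 3}) = 0
G(13) = mex({0, 1, 2, 3}) = 4
G(14) = mex({0, 1, 2}) = 3
G(15) = mex({0, 1, 2}) = 3
G(16) = mex({0, 1, 2, 4}) = 3
G(17) = mex({0, 1, 3, 4}) = 2
G(18) = mex({0, 1, 3, 4}) = 2
G(19) = mex({0, 1, 3, 5}) = 2
G(20) = mex({0, 1, 2, 3, 5}) = 4
G(21) = mex({0, 1, 2, 3, 5}) = 4
G(22) = mex({1, 2, 6}) = 0
G(23) = mex({0, 1, 2, 3, 4, 6}) = 5
G(24) = mex({0, 1, 2, 3, 4}) = 5
G(25) = mex({0, 1, 3, 4, 7}) = 2
G(26) = mex({0, 1, 3, 4, 5, 7}) = 2
G(27) = mex({0, 1, 3, 5}) = 2
G(28) = mex({0, 1, 2, 5}) = 3
G(29) = mex({0, 1, 2, 4, 5, 6}) = 3
G(30) = mex({1, 2, 4, 6}) = 0
G(31) = mex({0, 1, 2, 3, 4, 6}) = 5
G(32) = mex({1, 2, 3, 4, 7}) = 0
G(33) = mex({0, 3, 7}) = 1
G(34) = mex({0, 2, 3, 5, 7}) = 1
G(35) = mex({0, 2, 3, 5, 6}) = 1
G(36) = mex({0, 1, 2, 5, 6}) = 3
G(37) = mex({0, 1, 2, 4, 5, 6}) = 3
G(38) = mex({0, 1, 2, 4}) = 3
G(39) = mex({0, 1, 2, 3, 4, 7}) = 5
G(40) = mex({0, 1, 2, 3, 4, 5, 7}) = 6
G(41) = mex({0, 1, 2, 3, 5, 7}) = 4
G(42) = mex({0, 1, 2, 3, 5, 6, 7}) = 4
G(43) = mex({0, 2, 3, 5, 6}) = 1
G(44) = mex({1, 2, 3, 4, 5, 6}) = 0
G(45) = mex({0, 1, 2, 3, 4, 6, 7}) = 5
G(46) = mex({0, 1, 2, 3, 4, 7}) = 5
G(47) = mex({0, 1, 2, 3, 4, 5, 7}) = 6
G(48) = mex({0, 1, 2, 3, 4, 5, 7}) = 6
Therefore G(48) = 6.

6


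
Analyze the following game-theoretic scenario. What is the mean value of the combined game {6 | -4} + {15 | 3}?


G1 = {6 | -4}, G2 = {15 | 3}
Each is a switch {a | b} with numbers a > b; its mean value is (a + b)/2, and mean value is additive over game sums: m(G1 + G2) = m(G1) + m(G2).
Mean of G1 = (6 + (-4))/2 = 2/2 = 1
Mean of G2 = (15 + (3))/2 = 18/2 = 9
Mean of G1 + G2 = 1 + 9 = 10

10


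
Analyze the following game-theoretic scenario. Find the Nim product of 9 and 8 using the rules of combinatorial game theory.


Nim multiplication is bilinear over XOR: (u XOR v) * w = (u*w) XOR (v*w).
So we split each operand into its bit components and XOR the pairwise Nim products.
9 = 1 + 8 (as XOR of powers of 2).
8 = 8 (as XOR of powers of 2).
Using the standard Nim-product table on single bits:
  2*2 = 3,   2*4 = 8,   2*8 = 12,
  4*4 = 6,   4*8 = 11,  8*8 = 13,
and  1*x = x (identity), k*l = l*k (commutative).
Pairwise Nim products:
  1 * 8 = 8
  8 * 8 = 13
XOR them: 8 XOR 13 = 5.
Result: 9 * 8 = 5 (in Nim).

5


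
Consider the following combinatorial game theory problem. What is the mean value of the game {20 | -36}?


Game = {20 | -36}, a switch {a | b} with numbers a > b.
Its thermograph has left wall a - t and right wall b + t, which meet at t = (a - b)/2, where both equal (a + b)/2. So the mast (mean value) is at (a + b)/2.
Mean = (20 + (-36))/2 = -16/2 = -8

-8


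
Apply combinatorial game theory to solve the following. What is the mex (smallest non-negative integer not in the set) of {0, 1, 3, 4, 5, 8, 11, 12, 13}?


Set = {0, 1, 3, 4, 5, 8, 11, 12, 13}
0 is in the set.
1 is in the set.
2 is NOT in the set. This is the mex.
mex = 2

2


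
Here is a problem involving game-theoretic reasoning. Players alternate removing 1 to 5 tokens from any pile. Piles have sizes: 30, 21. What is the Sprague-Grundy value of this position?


Subtraction set: {1, 2, 3, 4, 5}
For this subtraction set, G(n) = n mod 6 (period = max + 1 = 6).
Pile 1 (size 30): G(30) = 30 mod 6 = 0
Pile 2 (size 21): G(21) = 21 mod 6 = 3
Total Grundy value = XOR of all: 0 XOR 3 = 3

3


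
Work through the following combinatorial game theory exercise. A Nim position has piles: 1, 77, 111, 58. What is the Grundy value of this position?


We need the XOR (exclusive or) of all pile sizes.
After XOR-ing pile 1 (size 1): 0 XOR 1 = 1
After XOR-ing pile 2 (size 77): 1 XOR 77 = 76
After XOR-ing pile 3 (size 111): 76 XOR 111 = 35
After XOR-ing pile 4 (size 58): 35 XOR 58 = 25
The Nim-value of this position is 25.

25


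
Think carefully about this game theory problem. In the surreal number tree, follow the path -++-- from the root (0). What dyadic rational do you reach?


Sign expansion: -++--
Rule: track bounds (lo, hi), initially (-inf, +inf). On '+', the current value becomes lo and we move to the simplest number in (value, hi): value + 1 if hi = +inf, otherwise the midpoint (value + hi)/2. On '-', the current value becomes hi and we move to value - 1 if lo = -inf, otherwise the midpoint (lo + value)/2.
Start at 0.
Step 1: sign = -, move left. Bounds: (-inf, 0). Value = -1
Step 2: sign = +, move right. Bounds: (-1, 0). Value = -1/2
Step 3: sign = +, move right. Bounds: (-1/2, 0). Value = -1/4
Step 4: sign = -, move left. Bounds: (-1/2, -1/4). Value = -3/8
Step 5: sign = -, move left. Bounds: (-1/2, -3/8). Value = -7/16
The surreal number with sign expansion -++-- is -7/16.

-7/16


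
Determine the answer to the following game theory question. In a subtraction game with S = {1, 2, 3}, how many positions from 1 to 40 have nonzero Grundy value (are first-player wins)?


Subtraction set S = {1, 2, 3}, so G(n) = n mod 4.
G(n) = 0 when n is a multiple of 4.
Multiples of 4 in [1, 40]: 10
N-positions (nonzero Grundy) = 40 - 10 = 30

30


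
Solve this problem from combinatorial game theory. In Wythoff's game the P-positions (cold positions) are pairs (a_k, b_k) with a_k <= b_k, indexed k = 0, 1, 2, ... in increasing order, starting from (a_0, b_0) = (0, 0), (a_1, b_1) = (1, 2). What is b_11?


By Wythoff's theorem, a_k = floor(k * phi) and b_k = floor(k * phi^2) = a_k + k, where phi = (1 + sqrt(5))/2 is the golden ratio.
phi = (1 + sqrt(5))/2 = 1.618034
phi^2 = phi + 1 = 2.618034
k = 11
k * phi^2 = 11 * 2.618034 = 28.798374
b_11 = floor(k * phi^2) = 28 (check: a_11 + k = 17 + 11 = 28)

28


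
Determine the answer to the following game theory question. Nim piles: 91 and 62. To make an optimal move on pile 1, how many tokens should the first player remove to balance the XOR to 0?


Piles: 91 and 62
Current XOR: 91 XOR 62 = 101 (non-zero, so this is an N-position).
To make the XOR zero, we need to find a move that balances the piles.
For pile 1 (size 91): target = 91 XOR 101 = 62
We reduce pile 1 from 91 to 62.
Tokens removed: 91 - 62 = 29
Verification: 62 XOR 62 = 0

29


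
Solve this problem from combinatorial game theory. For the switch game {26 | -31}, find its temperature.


The game is {26 | -31}, a switch {a | b} with numbers a > b.
Cooling {a | b} by t gives {a - t | b + t}, which stops being hot when a - t = b + t, i.e. at t = (a - b)/2. So the temperature of a switch is (a - b)/2.
Temperature = (Left option - Right option) / 2
= (26 - (-31)) / 2
= 57 / 2
= 57/2

57/2
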